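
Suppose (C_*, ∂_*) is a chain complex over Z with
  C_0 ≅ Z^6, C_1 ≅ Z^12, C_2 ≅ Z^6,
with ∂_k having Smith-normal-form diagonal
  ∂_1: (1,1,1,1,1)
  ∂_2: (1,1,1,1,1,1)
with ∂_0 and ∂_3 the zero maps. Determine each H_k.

H_0: b_0 = 6 − 0 − 5 = 1; torsion from ∂_1 factors > 1: none. So H_0 = Z.
H_1: b_1 = 12 − 5 − 6 = 1; torsion from ∂_2 factors > 1: none. So H_1 = Z.
H_2: b_2 = 6 − 6 − 0 = 0; torsion from ∂_3 factors > 1: none. So H_2 = 0.

H_0 = Z,  H_1 = Z,  H_2 = 0.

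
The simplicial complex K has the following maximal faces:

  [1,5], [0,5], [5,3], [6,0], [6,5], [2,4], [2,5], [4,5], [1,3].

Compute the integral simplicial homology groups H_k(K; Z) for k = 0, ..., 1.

H_0 = Z,  H_1 = Z^3.

Fix the vertex order 0 < 1 < 2 < 3 < 4 < 5 < 6 and write every simplex with vertices in increasing order. Then dim K = 1 and the simplices of K are:

  0-simplices (7): [0], [1], [2], [3], [4], [5], [6]
  1-simplices (9): [0,5], [0,6], [1,3], [1,5], [2,4], [2,5], [3,5], [4,5], [5,6]

so the chain groups are C_0 ≅ Z^7, C_1 ≅ Z^9.

The boundary map ∂_1: C_1 → C_0 is given by ∂[p,q] = [q] − [p]. For instance
  ∂[2,5] = [5] − [2].
This gives a 7×9 integer matrix of rank 6; reducing to Smith normal form yields diagonal entries (1,1,1,1,1,1).

Computing H_k = (kernel of ∂_k) / (image of ∂_{k+1}):

  H_0: rank C_0 − rank ∂_1 = 7 − 6 = 1, and the invariant factors of ∂_1 are all 1, so H_0 ≅ Z.
  H_1: rank ker ∂_1 − rank ∂_2 = (9 − 6) − 0 = 3, and there is no ∂_2, so H_1 ≅ Z^3.

As a check, the Euler characteristic is 7 − 9 = -2, which agrees with 1 − 3 = -2.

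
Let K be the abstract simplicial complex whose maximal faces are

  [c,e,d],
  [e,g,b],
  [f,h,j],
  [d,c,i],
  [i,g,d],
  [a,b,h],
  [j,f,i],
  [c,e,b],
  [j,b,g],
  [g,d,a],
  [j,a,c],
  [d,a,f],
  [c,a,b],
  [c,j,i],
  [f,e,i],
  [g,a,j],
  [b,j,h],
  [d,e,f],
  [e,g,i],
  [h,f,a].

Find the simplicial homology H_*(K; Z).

H_0 = Z,  H_1 = Z ⊕ Z_2,  H_2 = 0.

Order the vertices as a < b < c < d < e < f < g < h < i < j. Listing each simplex with vertices in this order, K has dimension 2 with simplices:

  0-simplices (10): a, b, c, d, e, f, g, h, i, j
  1-simplices (30): ab, ac, ad, af, ag, ah, aj, bc, be, bg, bh, bj, cd, ce, ci, cj, de, df, dg, di, ef, eg, ei, fh, fi, fj, gi, gj, hj, ij
  2-simplices (20): abc, abh, acj, adf, adg, afh, agj, bce, beg, bgj, bhj, cde, cdi, cij, def, dgi, efi, egi, fhj, fij

Hence C_0 ≅ Z^10, C_1 ≅ Z^30, C_2 ≅ Z^20.

∂_1: C_1 → C_0 sends each edge [p,q] (with p < q) to q − p.
The 10×30 boundary matrix has rank 9 and Smith normal form diag(1,1,1,1,1,1,1,1,1).

∂_2: C_2 → C_1 acts by ∂[p,q,r] = [q,r] − [p,r] + [p,q]. For instance
  ∂bgj = gj − bj + bg,
  ∂cde = de − ce + cd.
The 30×20 boundary matrix has rank 20 and Smith normal form diag(1,1,1,1,1,1,1,1,1,1,1,1,1,1,1,1,1,1,1,2).

Computing H_k = (kernel of ∂_k) / (image of ∂_{k+1}):

  H_0: rank C_0 − rank ∂_1 = 10 − 9 = 1, and the invariant factors of ∂_1 are all 1, so H_0 = Z.
  H_1: rank ker ∂_1 − rank ∂_2 = (30 − 9) − 20 = 1, and ∂_2 has invariant factor 2 > 1, so H_1 = Z ⊕ Z_2.
  H_2: rank ker ∂_2 − rank ∂_3 = (20 − 20) − 0 = 0, and there is no ∂_3, so H_2 = 0.

As a check, the Euler characteristic is 10 − 30 + 20 = 0, which agrees with 1 − 1 + 0 = 0.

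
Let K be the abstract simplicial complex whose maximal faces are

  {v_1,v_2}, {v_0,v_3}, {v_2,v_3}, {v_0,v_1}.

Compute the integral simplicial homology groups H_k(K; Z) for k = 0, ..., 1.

H_0 ≅ Z,  H_1 ≅ Z.

Order the vertices as v_0 < v_1 < v_2 < v_3. Listing each simplex with vertices in this order, K has dimension 1 with simplices:

  0-simplices (4): [v_0], [v_1], [v_2], [v_3]
  1-simplices (4): [v_0,v_1], [v_0,v_3], [v_1,v_2], [v_2,v_3]

Hence C_0 ≅ Z^4, C_1 ≅ Z^4.

The boundary map ∂_1: C_1 → C_0 sends each edge [p,q] (with p < q) to q − p.
The resulting 4×4 matrix has rank 3, and its Smith normal form has invariant factors (1,1,1).

Reading off H_k = ker ∂_k / im ∂_{k+1}:

  H_0: rank C_0 − rank ∂_1 = 4 − 3 = 1, and the invariant factors of ∂_1 are all 1, so H_0 ≅ Z.
  H_1: rank ker ∂_1 − rank ∂_2 = (4 − 3) − 0 = 1, and there is no ∂_2, so H_1 ≅ Z.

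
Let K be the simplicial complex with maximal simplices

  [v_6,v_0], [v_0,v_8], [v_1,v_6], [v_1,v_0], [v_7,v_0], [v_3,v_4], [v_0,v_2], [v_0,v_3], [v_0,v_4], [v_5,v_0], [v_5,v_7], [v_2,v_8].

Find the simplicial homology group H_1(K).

Take the total order v_0 < v_1 < v_2 < v_3 < v_4 < v_5 < v_6 < v_7 < v_8 on the vertex set. Then K (dimension 1) consists of the simplices:

  0-simplices (9): [v_0], [v_1], [v_2], [v_3], [v_4], [v_5], [v_6], [v_7], [v_8]
  1-simplices (12): [v_0,v_1], [v_0,v_2], [v_0,v_3], [v_0,v_4], [v_0,v_5], [v_0,v_6], [v_0,v_7], [v_0,v_8], [v_1,v_6], [v_2,v_8], [v_3,v_4], [v_5,v_7]

so the chain groups are C_0 ≅ Z^9, C_1 ≅ Z^12.

∂_1: C_1 → C_0 is given by ∂[p,q] = [q] − [p]. For instance
  ∂[v_0,v_5] = [v_5] − [v_0].
The resulting 9×12 matrix has rank 8, and its Smith normal form has invariant factors (1,1,1,1,1,1,1,1).

From H_k ≅ ker(∂_k) / im(∂_{k+1}) we obtain:

  H_1: rank ker ∂_1 − rank ∂_2 = (12 − 8) − 0 = 4, and there is no ∂_2, so H_1 = Z^4.

H_1 ≅ Z^4.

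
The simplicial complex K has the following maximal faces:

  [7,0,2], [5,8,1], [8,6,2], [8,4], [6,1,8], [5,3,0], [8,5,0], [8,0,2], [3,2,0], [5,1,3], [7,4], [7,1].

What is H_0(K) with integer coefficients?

H_0 = Z.

K has 9 vertices, 19 edges, 9 triangles.
rank ∂_0 = 0, rank ∂_1 = 8 ⇒ b_0 = 9 − 0 − 8 = 1; all invariant factors of ∂_1 are 1 so no torsion. So H_0 ≅ Z.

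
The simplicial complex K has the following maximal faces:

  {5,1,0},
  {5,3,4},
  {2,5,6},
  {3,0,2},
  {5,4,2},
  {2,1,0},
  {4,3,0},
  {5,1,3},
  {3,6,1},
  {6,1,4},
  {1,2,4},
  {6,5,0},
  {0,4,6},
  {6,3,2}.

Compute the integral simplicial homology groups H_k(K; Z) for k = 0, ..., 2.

H_0 ≅ Z,  H_1 ≅ Z^2,  H_2 ≅ Z.

Fix the vertex order 0 < 1 < 2 < 3 < 4 < 5 < 6 and write every simplex with vertices in increasing order. Then dim K = 2 and the simplices of K are:

  0-simplices (7): [0], [1], [2], [3], [4], [5], [6]
  1-simplices (21): [0,1], [0,2], [0,3], [0,4], [0,5], [0,6], [1,2], [1,3], [1,4], [1,5], [1,6], [2,3], [2,4], [2,5], [2,6], [3,4], [3,5], [3,6], [4,5], [4,6], [5,6]
  2-simplices (14): [0,1,2], [0,1,5], [0,2,3], [0,3,4], [0,4,6], [0,5,6], [1,2,4], [1,3,5], [1,3,6], [1,4,6], [2,3,6], [2,4,5], [2,5,6], [3,4,5]

so the chain groups are C_0 ≅ Z^7, C_1 ≅ Z^21, C_2 ≅ Z^14.

∂_1: C_1 → C_0 sends each edge [p,q] (with p < q) to q − p.
As a 7×21 matrix over Z this has rank 6, with invariant factors (1,1,1,1,1,1).

The boundary map ∂_2: C_2 → C_1 maps a triangle to the signed sum of its edges. For instance
  ∂[3,4,5] = [4,5] − [3,5] + [3,4],
  ∂[2,5,6] = [5,6] − [2,6] + [2,5].
The resulting 21×14 matrix has rank 13, and its Smith normal form has invariant factors (1,1,1,1,1,1,1,1,1,1,1,1,1).

Now H_k = ker ∂_k / im ∂_{k+1}, so:

  H_0: rank C_0 − rank ∂_1 = 7 − 6 = 1, and the invariant factors of ∂_1 are all 1, so H_0 = Z.
  H_1: rank ker ∂_1 − rank ∂_2 = (21 − 6) − 13 = 2, and the invariant factors of ∂_2 are all 1, so H_1 = Z^2.
  H_2: rank ker ∂_2 − rank ∂_3 = (14 − 13) − 0 = 1, and there is no ∂_3, so H_2 = Z.

As a check, the Euler characteristic is 7 − 21 + 14 = 0, which agrees with 1 − 2 + 1 = 0.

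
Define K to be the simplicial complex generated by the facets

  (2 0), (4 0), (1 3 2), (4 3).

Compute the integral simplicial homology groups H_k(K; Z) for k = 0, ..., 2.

H_0 = Z,  H_1 = Z,  H_2 = 0.

Take the total order 0 < 1 < 2 < 3 < 4 on the vertex set. Then K (dimension 2) consists of the simplices:

  0-simplices (5): [0], [1], [2], [3], [4]
  1-simplices (6): [0,2], [0,4], [1,2], [1,3], [2,3], [3,4]
  2-simplices (1): [1,2,3]

giving chain groups C_0 ≅ Z^5, C_1 ≅ Z^6, C_2 ≅ Z^1.

The boundary map ∂_1: C_1 → C_0 is given by ∂[p,q] = [q] − [p].
This gives a 5×6 integer matrix of rank 4; reducing to Smith normal form yields diagonal entries (1,1,1,1).

The boundary map ∂_2: C_2 → C_1 sends each 2-simplex [p,q,r] to [q,r] − [p,r] + [p,q]. For instance
  ∂[1,2,3] = [2,3] − [1,3] + [1,2].
The 6×1 boundary matrix has rank 1 and Smith normal form diag(1).

Now H_k = ker ∂_k / im ∂_{k+1}, so:

  H_0: rank C_0 − rank ∂_1 = 5 − 4 = 1, and the invariant factors of ∂_1 are all 1, so H_0 = Z.
  H_1: rank ker ∂_1 − rank ∂_2 = (6 − 4) − 1 = 1, and the invariant factors of ∂_2 are all 1, so H_1 = Z.
  H_2: rank ker ∂_2 − rank ∂_3 = (1 − 1) − 0 = 0, and there is no ∂_3, so H_2 = 0.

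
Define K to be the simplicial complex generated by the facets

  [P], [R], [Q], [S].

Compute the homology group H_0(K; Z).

H_0 ≅ Z^4.

Fix the vertex order P < Q < R < S and write every simplex with vertices in increasing order. Then dim K = 0 and the simplices of K are:

  0-simplices (4): P, Q, R, S

so the chain groups are C_0 ≅ Z^4.

From H_k ≅ ker(∂_k) / im(∂_{k+1}) we obtain:

  H_0: rank C_0 − rank ∂_1 = 4 − 0 = 4, and there is no ∂_1, so H_0 = Z^4.

(K is a triangulation of a set of 4 points.)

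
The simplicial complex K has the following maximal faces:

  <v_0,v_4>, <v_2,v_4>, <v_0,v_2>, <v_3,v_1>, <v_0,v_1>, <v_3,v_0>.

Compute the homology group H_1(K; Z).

H_1 ≅ Z^2.

K has 5 vertices, 6 edges.
rank ∂_1 = 4, rank ∂_2 = 0 ⇒ b_1 = 6 − 4 − 0 = 2. So H_1 = Z^2.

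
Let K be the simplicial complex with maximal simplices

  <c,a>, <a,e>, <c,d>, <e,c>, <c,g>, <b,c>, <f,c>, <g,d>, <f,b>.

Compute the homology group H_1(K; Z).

H_1 = Z^3.

Order the vertices as a < b < c < d < e < f < g. Listing each simplex with vertices in this order, K has dimension 1 with simplices:

  0-simplices (7): a, b, c, d, e, f, g
  1-simplices (9): ac, ae, bc, bf, cd, ce, cf, cg, dg

Hence C_0 ≅ Z^7, C_1 ≅ Z^9.

Boundary ∂_1: C_1 → C_0 maps an edge to its endpoints' difference, ∂[p,q] = q − p. For instance
  ∂bf = f − b.
The resulting 7×9 matrix has rank 6, and its Smith normal form has invariant factors (1,1,1,1,1,1).

Reading off H_k = ker ∂_k / im ∂_{k+1}:

  H_1: rank ker ∂_1 − rank ∂_2 = (9 − 6) − 0 = 3, and there is no ∂_2, so H_1 ≅ Z^3.

(K is a triangulation of a wedge of 3 circles.)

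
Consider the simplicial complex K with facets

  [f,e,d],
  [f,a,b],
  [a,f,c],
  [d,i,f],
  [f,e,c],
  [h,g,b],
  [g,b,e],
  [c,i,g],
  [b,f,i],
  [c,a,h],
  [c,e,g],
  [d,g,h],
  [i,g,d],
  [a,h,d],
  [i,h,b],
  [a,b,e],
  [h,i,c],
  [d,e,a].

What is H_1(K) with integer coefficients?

We work with the vertex ordering a < b < c < d < e < f < g < h < i. The simplices of K, each written with vertices in increasing order, are:

  0-simplices (9): a, b, c, d, e, f, g, h, i
  1-simplices (27): ab, ac, ad, ae, af, ah, be, bf, bg, bh, bi, ce, cf, cg, ch, ci, de, df, dg, dh, di, ef, eg, fi, gh, gi, hi
  2-simplices (18): abe, abf, acf, ach, ade, adh, beg, bfi, bgh, bhi, cef, ceg, cgi, chi, def, dfi, dgh, dgi

so the chain groups are C_0 ≅ Z^9, C_1 ≅ Z^27, C_2 ≅ Z^18.

The boundary map ∂_1: C_1 → C_0 maps an edge to its endpoints' difference, ∂[p,q] = q − p. For instance
  ∂bg = g − b.
This gives a 9×27 integer matrix of rank 8; reducing to Smith normal form yields diagonal entries (1,1,1,1,1,1,1,1).

The boundary map ∂_2: C_2 → C_1 maps a triangle to the signed sum of its edges. For instance
  ∂acf = cf − af + ac,
  ∂bgh = gh − bh + bg.
As a 27×18 matrix over Z this has rank 18, with invariant factors (1,1,1,1,1,1,1,1,1,1,1,1,1,1,1,1,1,2).

Reading off H_k = ker ∂_k / im ∂_{k+1}:

  H_1: rank ker ∂_1 − rank ∂_2 = (27 − 8) − 18 = 1, and ∂_2 has invariant factor 2 > 1, so H_1 ≅ Z ⊕ Z/2Z.

H_1 ≅ Z ⊕ Z/2Z.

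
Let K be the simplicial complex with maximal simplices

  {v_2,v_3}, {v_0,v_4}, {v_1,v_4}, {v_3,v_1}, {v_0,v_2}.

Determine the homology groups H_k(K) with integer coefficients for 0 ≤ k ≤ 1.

Fix the vertex order v_0 < v_1 < v_2 < v_3 < v_4 and write every simplex with vertices in increasing order. Then dim K = 1 and the simplices of K are:

  0-simplices (5): [v_0], [v_1], [v_2], [v_3], [v_4]
  1-simplices (5): [v_0,v_2], [v_0,v_4], [v_1,v_3], [v_1,v_4], [v_2,v_3]

giving chain groups C_0 ≅ Z^5, C_1 ≅ Z^5.

The boundary map ∂_1: C_1 → C_0 maps an edge to its endpoints' difference, ∂[p,q] = q − p.
The 5×5 boundary matrix has rank 4 and Smith normal form diag(1,1,1,1).

From H_k ≅ ker(∂_k) / im(∂_{k+1}) we obtain:

  H_0: rank C_0 − rank ∂_1 = 5 − 4 = 1, and the invariant factors of ∂_1 are all 1, so H_0 ≅ Z.
  H_1: rank ker ∂_1 − rank ∂_2 = (5 − 4) − 0 = 1, and there is no ∂_2, so H_1 ≅ Z.

H_0 = Z,  H_1 = Z.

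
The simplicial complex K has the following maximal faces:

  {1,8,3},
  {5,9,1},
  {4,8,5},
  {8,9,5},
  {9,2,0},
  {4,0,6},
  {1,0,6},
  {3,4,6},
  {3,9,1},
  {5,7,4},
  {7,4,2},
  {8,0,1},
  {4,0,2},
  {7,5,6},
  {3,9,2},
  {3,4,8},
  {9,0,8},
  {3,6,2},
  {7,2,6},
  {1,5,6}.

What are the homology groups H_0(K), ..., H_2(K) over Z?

H_0 ≅ Z,  H_1 ≅ Z ⊕ Z/2,  H_2 = 0.

Take the total order 0 < 1 < 2 < 3 < 4 < 5 < 6 < 7 < 8 < 9 on the vertex set. Then K (dimension 2) consists of the simplices:

  0-simplices (10): [0], [1], [2], [3], [4], [5], [6], [7], [8], [9]
  1-simplices (30): (30 of them)
  2-simplices (20): (20 of them)

Hence C_0 ≅ Z^10, C_1 ≅ Z^30, C_2 ≅ Z^20.

Boundary ∂_1: C_1 → C_0 is given by ∂[p,q] = [q] − [p].
As a 10×30 matrix over Z this has rank 9, with invariant factors (1,1,1,1,1,1,1,1,1).

Boundary ∂_2: C_2 → C_1 acts by ∂[p,q,r] = [q,r] − [p,r] + [p,q]. For instance
  ∂[2,6,7] = [6,7] − [2,7] + [2,6],
  ∂[0,1,6] = [1,6] − [0,6] + [0,1].
The resulting 30×20 matrix has rank 20, and its Smith normal form has invariant factors (1,1,1,1,1,1,1,1,1,1,1,1,1,1,1,1,1,1,1,2).

Computing H_k = (kernel of ∂_k) / (image of ∂_{k+1}):

  H_0: rank C_0 − rank ∂_1 = 10 − 9 = 1, and the invariant factors of ∂_1 are all 1, so H_0 ≅ Z.
  H_1: rank ker ∂_1 − rank ∂_2 = (30 − 9) − 20 = 1, and ∂_2 has invariant factor 2 > 1, so H_1 ≅ Z ⊕ Z/2.
  H_2: rank ker ∂_2 − rank ∂_3 = (20 − 20) − 0 = 0, and there is no ∂_3, so H_2 ≅ 0.

(K is a triangulation of the Klein bottle.)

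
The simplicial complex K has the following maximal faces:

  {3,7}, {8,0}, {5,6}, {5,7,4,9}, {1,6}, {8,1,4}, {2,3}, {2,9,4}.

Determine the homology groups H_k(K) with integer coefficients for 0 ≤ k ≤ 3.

H_0 = Z,  H_1 = Z^2,  H_2 = 0,  H_3 = 0.

Take the total order 0 < 1 < 2 < 3 < 4 < 5 < 6 < 7 < 8 < 9 on the vertex set. Then K (dimension 3) consists of the simplices:

  0-simplices (10): [0], [1], [2], [3], [4], [5], [6], [7], [8], [9]
  1-simplices (16): [0,8], [1,4], [1,6], [1,8], [2,3], [2,4], [2,9], [3,7], [4,5], [4,7], [4,8], [4,9], [5,6], [5,7], [5,9], [7,9]
  2-simplices (6): [1,4,8], [2,4,9], [4,5,7], [4,5,9], [4,7,9], [5,7,9]
  3-simplices (1): [4,5,7,9]

so the chain groups are C_0 ≅ Z^10, C_1 ≅ Z^16, C_2 ≅ Z^6, C_3 ≅ Z^1.

The boundary map ∂_1: C_1 → C_0 maps an edge to its endpoints' difference, ∂[p,q] = q − p.
The resulting 10×16 matrix has rank 9, and its Smith normal form has invariant factors (1,1,1,1,1,1,1,1,1).

The boundary map ∂_2: C_2 → C_1 acts by ∂[p,q,r] = [q,r] − [p,r] + [p,q]. For instance
  ∂[4,5,9] = [5,9] − [4,9] + [4,5],
  ∂[5,7,9] = [7,9] − [5,9] + [5,7].
The resulting 16×6 matrix has rank 5, and its Smith normal form has invariant factors (1,1,1,1,1).

∂_3: C_3 → C_2 sends each 3-simplex σ to the alternating sum Σ_i (−1)^i (σ with its i-th vertex removed). For instance
  ∂[4,5,7,9] = [5,7,9] − [4,7,9] + [4,5,9] − [4,5,7].
This gives a 6×1 integer matrix of rank 1; reducing to Smith normal form yields diagonal entries (1).

Reading off H_k = ker ∂_k / im ∂_{k+1}:

  H_0: rank C_0 − rank ∂_1 = 10 − 9 = 1, and the invariant factors of ∂_1 are all 1, so H_0 = Z.
  H_1: rank ker ∂_1 − rank ∂_2 = (16 − 9) − 5 = 2, and the invariant factors of ∂_2 are all 1, so H_1 = Z^2.
  H_2: rank ker ∂_2 − rank ∂_3 = (6 − 5) − 1 = 0, and the invariant factors of ∂_3 are all 1, so H_2 = 0.
  H_3: rank ker ∂_3 − rank ∂_4 = (1 − 1) − 0 = 0, and there is no ∂_4, so H_3 = 0.

As a check, the Euler characteristic is 10 − 16 + 6 − 1 = -1, which agrees with 1 − 2 + 0 − 0 = -1.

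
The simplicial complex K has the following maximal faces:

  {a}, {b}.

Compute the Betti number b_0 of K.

b_0 = 2.

Fix the vertex order a < b and write every simplex with vertices in increasing order. Then dim K = 0 and the simplices of K are:

  0-simplices (2): a, b

so the chain groups are C_0 ≅ Z^2.

Reading off H_k = ker ∂_k / im ∂_{k+1}:

  H_0: rank C_0 − rank ∂_1 = 2 − 0 = 2, and there is no ∂_1, so H_0 ≅ Z^2.

Hence the Betti numbers are b_0 = 2.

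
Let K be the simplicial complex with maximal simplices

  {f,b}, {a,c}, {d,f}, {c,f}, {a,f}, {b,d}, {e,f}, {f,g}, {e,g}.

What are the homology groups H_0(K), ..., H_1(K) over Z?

H_0 = Z,  H_1 = Z^3.

Order the vertices as a < b < c < d < e < f < g. Listing each simplex with vertices in this order, K has dimension 1 with simplices:

  0-simplices (7): a, b, c, d, e, f, g
  1-simplices (9): ac, af, bd, bf, cf, df, ef, eg, fg

giving chain groups C_0 ≅ Z^7, C_1 ≅ Z^9.

∂_1: C_1 → C_0 maps an edge to its endpoints' difference, ∂[p,q] = q − p. For instance
  ∂bd = d − b.
This gives a 7×9 integer matrix of rank 6; reducing to Smith normal form yields diagonal entries (1,1,1,1,1,1).

Reading off H_k = ker ∂_k / im ∂_{k+1}:

  H_0: rank C_0 − rank ∂_1 = 7 − 6 = 1, and the invariant factors of ∂_1 are all 1, so H_0 ≅ Z.
  H_1: rank ker ∂_1 − rank ∂_2 = (9 − 6) − 0 = 3, and there is no ∂_2, so H_1 ≅ Z^3.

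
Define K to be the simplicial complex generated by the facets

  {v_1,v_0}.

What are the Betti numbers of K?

Take the total order v_0 < v_1 on the vertex set. Then K (dimension 1) consists of the simplices:

  0-simplices (2): [v_0], [v_1]
  1-simplices (1): [v_0,v_1]

so the chain groups are C_0 ≅ Z^2, C_1 ≅ Z^1.

∂_1: C_1 → C_0 maps an edge to its endpoints' difference, ∂[p,q] = q − p. For instance
  ∂[v_0,v_1] = [v_1] − [v_0].
The 2×1 boundary matrix has rank 1 and Smith normal form diag(1).

Reading off H_k = ker ∂_k / im ∂_{k+1}:

  H_0: rank C_0 − rank ∂_1 = 2 − 1 = 1, and the invariant factors of ∂_1 are all 1, so H_0 = Z.
  H_1: rank ker ∂_1 − rank ∂_2 = (1 − 1) − 0 = 0, and there is no ∂_2, so H_1 = 0.

As a check, the Euler characteristic is 2 − 1 = 1, which agrees with 1 − 0 = 1.

Hence the Betti numbers are b_0 = 1, b_1 = 0.

b_0 = 1, b_1 = 0.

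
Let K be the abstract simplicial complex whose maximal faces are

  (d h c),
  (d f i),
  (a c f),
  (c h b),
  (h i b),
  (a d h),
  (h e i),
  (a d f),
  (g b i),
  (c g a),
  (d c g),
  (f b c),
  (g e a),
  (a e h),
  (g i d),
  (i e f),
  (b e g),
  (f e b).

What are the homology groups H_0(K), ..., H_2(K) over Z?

Order the vertices as a < b < c < d < e < f < g < h < i. Listing each simplex with vertices in this order, K has dimension 2 with simplices:

  0-simplices (9): a, b, c, d, e, f, g, h, i
  1-simplices (27): ac, ad, ae, af, ag, ah, bc, be, bf, bg, bh, bi, cd, cf, cg, ch, df, dg, dh, di, ef, eg, eh, ei, fi, gi, hi
  2-simplices (18): acf, acg, adf, adh, aeg, aeh, bcf, bch, bef, beg, bgi, bhi, cdg, cdh, dfi, dgi, efi, ehi

so the chain groups are C_0 ≅ Z^9, C_1 ≅ Z^27, C_2 ≅ Z^18.

The boundary map ∂_1: C_1 → C_0 sends each edge [p,q] (with p < q) to q − p.
This gives a 9×27 integer matrix of rank 8; reducing to Smith normal form yields diagonal entries (1,1,1,1,1,1,1,1).

The boundary map ∂_2: C_2 → C_1 acts by ∂[p,q,r] = [q,r] − [p,r] + [p,q]. For instance
  ∂acf = cf − af + ac,
  ∂aeg = eg − ag + ae.
The resulting 27×18 matrix has rank 18, and its Smith normal form has invariant factors (1,1,1,1,1,1,1,1,1,1,1,1,1,1,1,1,1,2).

From H_k ≅ ker(∂_k) / im(∂_{k+1}) we obtain:

  H_0: rank C_0 − rank ∂_1 = 9 − 8 = 1, and the invariant factors of ∂_1 are all 1, so H_0 ≅ Z.
  H_1: rank ker ∂_1 − rank ∂_2 = (27 − 8) − 18 = 1, and ∂_2 has invariant factor 2 > 1, so H_1 ≅ Z ⊕ Z_2.
  H_2: rank ker ∂_2 − rank ∂_3 = (18 − 18) − 0 = 0, and there is no ∂_3, so H_2 ≅ 0.

As a check, the Euler characteristic is 9 − 27 + 18 = 0, which agrees with 1 − 1 + 0 = 0.
(K is a triangulation of the Klein bottle.)

H_0 ≅ Z,  H_1 ≅ Z ⊕ Z_2,  H_2 = 0.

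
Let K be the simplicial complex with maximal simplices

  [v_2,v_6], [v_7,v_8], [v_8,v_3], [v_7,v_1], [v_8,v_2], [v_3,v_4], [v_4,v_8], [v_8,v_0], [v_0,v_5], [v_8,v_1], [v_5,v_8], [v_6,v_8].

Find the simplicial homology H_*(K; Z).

Take the total order v_0 < v_1 < v_2 < v_3 < v_4 < v_5 < v_6 < v_7 < v_8 on the vertex set. Then K (dimension 1) consists of the simplices:

  0-simplices (9): [v_0], [v_1], [v_2], [v_3], [v_4], [v_5], [v_6], [v_7], [v_8]
  1-simplices (12): [v_0,v_5], [v_0,v_8], [v_1,v_7], [v_1,v_8], [v_2,v_6], [v_2,v_8], [v_3,v_4], [v_3,v_8], [v_4,v_8], [v_5,v_8], [v_6,v_8], [v_7,v_8]

giving chain groups C_0 ≅ Z^9, C_1 ≅ Z^12.

∂_1: C_1 → C_0 sends each edge [p,q] (with p < q) to q − p. For instance
  ∂[v_6,v_8] = [v_8] − [v_6].
The resulting 9×12 matrix has rank 8, and its Smith normal form has invariant factors (1,1,1,1,1,1,1,1).

Now H_k = ker ∂_k / im ∂_{k+1}, so:

  H_0: rank C_0 − rank ∂_1 = 9 − 8 = 1, and the invariant factors of ∂_1 are all 1, so H_0 ≅ Z.
  H_1: rank ker ∂_1 − rank ∂_2 = (12 − 8) − 0 = 4, and there is no ∂_2, so H_1 ≅ Z^4.

H_0 = Z,  H_1 = Z^4.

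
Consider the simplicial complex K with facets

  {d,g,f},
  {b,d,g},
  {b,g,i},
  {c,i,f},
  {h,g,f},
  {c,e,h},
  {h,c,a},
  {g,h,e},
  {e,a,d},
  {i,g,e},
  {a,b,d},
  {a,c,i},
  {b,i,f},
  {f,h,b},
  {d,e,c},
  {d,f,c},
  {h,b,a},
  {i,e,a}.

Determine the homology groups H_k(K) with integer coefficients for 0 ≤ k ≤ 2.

Fix the vertex order a < b < c < d < e < f < g < h < i and write every simplex with vertices in increasing order. Then dim K = 2 and the simplices of K are:

  0-simplices (9): a, b, c, d, e, f, g, h, i
  1-simplices (27): ab, ac, ad, ae, ah, ai, bd, bf, bg, bh, bi, cd, ce, cf, ch, ci, de, df, dg, eg, eh, ei, fg, fh, fi, gh, gi
  2-simplices (18): abd, abh, ach, aci, ade, aei, bdg, bfh, bfi, bgi, cde, cdf, ceh, cfi, dfg, egh, egi, fgh

giving chain groups C_0 ≅ Z^9, C_1 ≅ Z^27, C_2 ≅ Z^18.

Boundary ∂_1: C_1 → C_0 maps an edge to its endpoints' difference, ∂[p,q] = q − p.
This gives a 9×27 integer matrix of rank 8; reducing to Smith normal form yields diagonal entries (1,1,1,1,1,1,1,1).

∂_2: C_2 → C_1 sends each 2-simplex [p,q,r] to [q,r] − [p,r] + [p,q]. For instance
  ∂bfi = fi − bi + bf,
  ∂bfh = fh − bh + bf.
The 27×18 boundary matrix has rank 18 and Smith normal form diag(1,1,1,1,1,1,1,1,1,1,1,1,1,1,1,1,1,2).

Reading off H_k = ker ∂_k / im ∂_{k+1}:

  H_0: rank C_0 − rank ∂_1 = 9 − 8 = 1, and the invariant factors of ∂_1 are all 1, so H_0 ≅ Z.
  H_1: rank ker ∂_1 − rank ∂_2 = (27 − 8) − 18 = 1, and ∂_2 has invariant factor 2 > 1, so H_1 ≅ Z ⊕ Z_2.
  H_2: rank ker ∂_2 − rank ∂_3 = (18 − 18) − 0 = 0, and there is no ∂_3, so H_2 ≅ 0.

As a check, the Euler characteristic is 9 − 27 + 18 = 0, which agrees with 1 − 1 + 0 = 0.

H_0 ≅ Z,  H_1 ≅ Z ⊕ Z_2,  H_2 = 0.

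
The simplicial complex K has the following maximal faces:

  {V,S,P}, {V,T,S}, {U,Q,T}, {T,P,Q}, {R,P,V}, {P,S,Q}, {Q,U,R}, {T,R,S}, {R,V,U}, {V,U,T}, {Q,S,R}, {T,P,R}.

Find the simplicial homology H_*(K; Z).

Fix the vertex order P < Q < R < S < T < U < V and write every simplex with vertices in increasing order. Then dim K = 2 and the simplices of K are:

  0-simplices (7): P, Q, R, S, T, U, V
  1-simplices (18): PQ, PR, PS, PT, PV, QR, QS, QT, QU, RS, RT, RU, RV, ST, SV, TU, TV, UV
  2-simplices (12): PQS, PQT, PRT, PRV, PSV, QRS, QRU, QTU, RST, RUV, STV, TUV

so the chain groups are C_0 ≅ Z^7, C_1 ≅ Z^18, C_2 ≅ Z^12.

∂_1: C_1 → C_0 maps an edge to its endpoints' difference, ∂[p,q] = q − p. For instance
  ∂PT = T − P.
The resulting 7×18 matrix has rank 6, and its Smith normal form has invariant factors (1,1,1,1,1,1).

∂_2: C_2 → C_1 acts by ∂[p,q,r] = [q,r] − [p,r] + [p,q]. For instance
  ∂QRU = RU − QU + QR,
  ∂TUV = UV − TV + TU.
The resulting 18×12 matrix has rank 12, and its Smith normal form has invariant factors (1,1,1,1,1,1,1,1,1,1,1,2).

From H_k ≅ ker(∂_k) / im(∂_{k+1}) we obtain:

  H_0: rank C_0 − rank ∂_1 = 7 − 6 = 1, and the invariant factors of ∂_1 are all 1, so H_0 = Z.
  H_1: rank ker ∂_1 − rank ∂_2 = (18 − 6) − 12 = 0, and ∂_2 has invariant factor 2 > 1, so H_1 = Z_2.
  H_2: rank ker ∂_2 − rank ∂_3 = (12 − 12) − 0 = 0, and there is no ∂_3, so H_2 = 0.

H_0 ≅ Z,  H_1 ≅ Z_2,  H_2 = 0.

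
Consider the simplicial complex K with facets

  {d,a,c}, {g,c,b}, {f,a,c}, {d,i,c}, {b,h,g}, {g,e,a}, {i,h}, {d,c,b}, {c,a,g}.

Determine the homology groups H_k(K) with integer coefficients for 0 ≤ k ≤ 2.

We work with the vertex ordering a < b < c < d < e < f < g < h < i. The simplices of K, each written with vertices in increasing order, are:

  0-simplices (9): a, b, c, d, e, f, g, h, i
  1-simplices (17): ac, ad, ae, af, ag, bc, bd, bg, bh, cd, cf, cg, ci, di, eg, gh, hi
  2-simplices (8): acd, acf, acg, aeg, bcd, bcg, bgh, cdi

so the chain groups are C_0 ≅ Z^9, C_1 ≅ Z^17, C_2 ≅ Z^8.

Boundary ∂_1: C_1 → C_0 maps an edge to its endpoints' difference, ∂[p,q] = q − p. For instance
  ∂cf = f − c.
The resulting 9×17 matrix has rank 8, and its Smith normal form has invariant factors (1,1,1,1,1,1,1,1).

∂_2: C_2 → C_1 acts by ∂[p,q,r] = [q,r] − [p,r] + [p,q]. For instance
  ∂acg = cg − ag + ac,
  ∂cdi = di − ci + cd.
The resulting 17×8 matrix has rank 8, and its Smith normal form has invariant factors (1,1,1,1,1,1,1,1).

Now H_k = ker ∂_k / im ∂_{k+1}, so:

  H_0: rank C_0 − rank ∂_1 = 9 − 8 = 1, and the invariant factors of ∂_1 are all 1, so H_0 = Z.
  H_1: rank ker ∂_1 − rank ∂_2 = (17 − 8) − 8 = 1, and the invariant factors of ∂_2 are all 1, so H_1 = Z.
  H_2: rank ker ∂_2 − rank ∂_3 = (8 − 8) − 0 = 0, and there is no ∂_3, so H_2 = 0.

H_0 ≅ Z,  H_1 ≅ Z,  H_2 = 0.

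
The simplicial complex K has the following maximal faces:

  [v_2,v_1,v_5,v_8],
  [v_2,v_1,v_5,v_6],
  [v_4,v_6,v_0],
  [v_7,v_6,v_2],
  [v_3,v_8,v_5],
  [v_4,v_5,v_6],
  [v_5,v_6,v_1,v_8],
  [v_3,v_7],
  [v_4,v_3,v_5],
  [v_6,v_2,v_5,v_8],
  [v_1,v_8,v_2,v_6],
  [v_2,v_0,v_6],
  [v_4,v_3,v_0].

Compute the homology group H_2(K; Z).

H_2 ≅ 0.

K has 9 vertices, 22 edges, 17 triangles, 5 3-simplices.
rank ∂_2 = 13, rank ∂_3 = 4 ⇒ b_2 = 17 − 13 − 4 = 0; all invariant factors of ∂_3 are 1 so no torsion. So H_2 = 0.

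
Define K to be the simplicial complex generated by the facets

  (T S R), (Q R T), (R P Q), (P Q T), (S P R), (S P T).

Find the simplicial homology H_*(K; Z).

H_0 = Z,  H_1 = 0,  H_2 = Z.

Take the total order P < Q < R < S < T on the vertex set. Then K (dimension 2) consists of the simplices:

  0-simplices (5): P, Q, R, S, T
  1-simplices (9): PQ, PR, PS, PT, QR, QT, RS, RT, ST
  2-simplices (6): PQR, PQT, PRS, PST, QRT, RST

giving chain groups C_0 ≅ Z^5, C_1 ≅ Z^9, C_2 ≅ Z^6.

Boundary ∂_1: C_1 → C_0 sends each edge [p,q] (with p < q) to q − p.
As a 5×9 matrix over Z this has rank 4, with invariant factors (1,1,1,1).

The boundary map ∂_2: C_2 → C_1 sends each 2-simplex [p,q,r] to [q,r] − [p,r] + [p,q]. For instance
  ∂QRT = RT − QT + QR,
  ∂PST = ST − PT + PS.
As a 9×6 matrix over Z this has rank 5, with invariant factors (1,1,1,1,1).

From H_k ≅ ker(∂_k) / im(∂_{k+1}) we obtain:

  H_0: rank C_0 − rank ∂_1 = 5 − 4 = 1, and the invariant factors of ∂_1 are all 1, so H_0 ≅ Z.
  H_1: rank ker ∂_1 − rank ∂_2 = (9 − 4) − 5 = 0, and the invariant factors of ∂_2 are all 1, so H_1 ≅ 0.
  H_2: rank ker ∂_2 − rank ∂_3 = (6 − 5) − 0 = 1, and there is no ∂_3, so H_2 ≅ Z.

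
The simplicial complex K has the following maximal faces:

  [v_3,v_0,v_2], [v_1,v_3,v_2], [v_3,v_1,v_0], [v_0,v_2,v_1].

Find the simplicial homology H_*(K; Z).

Order the vertices as v_0 < v_1 < v_2 < v_3. Listing each simplex with vertices in this order, K has dimension 2 with simplices:

  0-simplices (4): [v_0], [v_1], [v_2], [v_3]
  1-simplices (6): [v_0,v_1], [v_0,v_2], [v_0,v_3], [v_1,v_2], [v_1,v_3], [v_2,v_3]
  2-simplices (4): [v_0,v_1,v_2], [v_0,v_1,v_3], [v_0,v_2,v_3], [v_1,v_2,v_3]

giving chain groups C_0 ≅ Z^4, C_1 ≅ Z^6, C_2 ≅ Z^4.

Boundary ∂_1: C_1 → C_0 maps an edge to its endpoints' difference, ∂[p,q] = q − p. For instance
  ∂[v_0,v_2] = [v_2] − [v_0].
As a 4×6 matrix over Z this has rank 3, with invariant factors (1,1,1).

Boundary ∂_2: C_2 → C_1 sends each 2-simplex [p,q,r] to [q,r] − [p,r] + [p,q]. For instance
  ∂[v_1,v_2,v_3] = [v_2,v_3] − [v_1,v_3] + [v_1,v_2],
  ∂[v_0,v_1,v_2] = [v_1,v_2] − [v_0,v_2] + [v_0,v_1].
As a 6×4 matrix over Z this has rank 3, with invariant factors (1,1,1).

From H_k ≅ ker(∂_k) / im(∂_{k+1}) we obtain:

  H_0: rank C_0 − rank ∂_1 = 4 − 3 = 1, and the invariant factors of ∂_1 are all 1, so H_0 ≅ Z.
  H_1: rank ker ∂_1 − rank ∂_2 = (6 − 3) − 3 = 0, and the invariant factors of ∂_2 are all 1, so H_1 ≅ 0.
  H_2: rank ker ∂_2 − rank ∂_3 = (4 − 3) − 0 = 1, and there is no ∂_3, so H_2 ≅ Z.

As a check, the Euler characteristic is 4 − 6 + 4 = 2, which agrees with 1 − 0 + 1 = 2.

H_0 = Z,  H_1 = 0,  H_2 = Z.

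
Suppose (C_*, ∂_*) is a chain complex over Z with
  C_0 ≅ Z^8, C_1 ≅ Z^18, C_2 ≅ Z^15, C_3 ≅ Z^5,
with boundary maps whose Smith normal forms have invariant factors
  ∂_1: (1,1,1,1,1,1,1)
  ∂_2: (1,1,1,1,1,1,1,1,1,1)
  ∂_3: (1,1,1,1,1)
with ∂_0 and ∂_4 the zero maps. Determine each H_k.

H_0 ≅ Z,  H_1 ≅ Z,  H_2 = 0,  H_3 = 0.

H_0: b_0 = 8 − 0 − 7 = 1; torsion from ∂_1 factors > 1: none. So H_0 ≅ Z.
H_1: b_1 = 18 − 7 − 10 = 1; torsion from ∂_2 factors > 1: none. So H_1 ≅ Z.
H_2: b_2 = 15 − 10 − 5 = 0; torsion from ∂_3 factors > 1: none. So H_2 ≅ 0.
H_3: b_3 = 5 − 5 − 0 = 0; torsion from ∂_4 factors > 1: none. So H_3 ≅ 0.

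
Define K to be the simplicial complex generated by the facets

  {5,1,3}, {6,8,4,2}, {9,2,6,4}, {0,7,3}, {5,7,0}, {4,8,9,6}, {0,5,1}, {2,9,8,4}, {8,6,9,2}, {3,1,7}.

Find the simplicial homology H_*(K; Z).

We work with the vertex ordering 0 < 1 < 2 < 3 < 4 < 5 < 6 < 7 < 8 < 9. The simplices of K, each written with vertices in increasing order, are:

  0-simplices (10): [0], [1], [2], [3], [4], [5], [6], [7], [8], [9]
  1-simplices (20): [0,1], [0,3], [0,5], [0,7], [1,3], [1,5], [1,7], [2,4], [2,6], [2,8], [2,9], [3,5], [3,7], [4,6], [4,8], [4,9], [5,7], [6,8], [6,9], [8,9]
  2-simplices (15): [0,1,5], [0,3,7], [0,5,7], [1,3,5], [1,3,7], [2,4,6], [2,4,8], [2,4,9], [2,6,8], [2,6,9], [2,8,9], [4,6,8], [4,6,9], [4,8,9], [6,8,9]
  3-simplices (5): [2,4,6,8], [2,4,6,9], [2,4,8,9], [2,6,8,9], [4,6,8,9]

so the chain groups are C_0 ≅ Z^10, C_1 ≅ Z^20, C_2 ≅ Z^15, C_3 ≅ Z^5.

Boundary ∂_1: C_1 → C_0 maps an edge to its endpoints' difference, ∂[p,q] = q − p. For instance
  ∂[6,9] = [9] − [6].
The 10×20 boundary matrix has rank 8 and Smith normal form diag(1,1,1,1,1,1,1,1).

Boundary ∂_2: C_2 → C_1 sends each 2-simplex [p,q,r] to [q,r] − [p,r] + [p,q]. For instance
  ∂[2,8,9] = [8,9] − [2,9] + [2,8],
  ∂[0,5,7] = [5,7] − [0,7] + [0,5].
As a 20×15 matrix over Z this has rank 11, with invariant factors (1,1,1,1,1,1,1,1,1,1,1).

Boundary ∂_3: C_3 → C_2 sends each 3-simplex σ to the alternating sum Σ_i (−1)^i (σ with its i-th vertex removed). For instance
  ∂[2,4,6,9] = [4,6,9] − [2,6,9] + [2,4,9] − [2,4,6],
  ∂[2,6,8,9] = [6,8,9] − [2,8,9] + [2,6,9] − [2,6,8].
The 15×5 boundary matrix has rank 4 and Smith normal form diag(1,1,1,1).

From H_k ≅ ker(∂_k) / im(∂_{k+1}) we obtain:

  H_0: rank C_0 − rank ∂_1 = 10 − 8 = 2, and the invariant factors of ∂_1 are all 1, so H_0 = Z^2.
  H_1: rank ker ∂_1 − rank ∂_2 = (20 − 8) − 11 = 1, and the invariant factors of ∂_2 are all 1, so H_1 = Z.
  H_2: rank ker ∂_2 − rank ∂_3 = (15 − 11) − 4 = 0, and the invariant factors of ∂_3 are all 1, so H_2 = 0.
  H_3: rank ker ∂_3 − rank ∂_4 = (5 − 4) − 0 = 1, and there is no ∂_4, so H_3 = Z.

H_0 = Z^2,  H_1 = Z,  H_2 = 0,  H_3 = Z.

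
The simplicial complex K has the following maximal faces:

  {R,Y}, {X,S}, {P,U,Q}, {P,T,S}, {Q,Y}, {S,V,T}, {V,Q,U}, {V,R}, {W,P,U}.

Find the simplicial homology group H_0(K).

We work with the vertex ordering P < Q < R < S < T < U < V < W < X < Y. The simplices of K, each written with vertices in increasing order, are:

  0-simplices (10): P, Q, R, S, T, U, V, W, X, Y
  1-simplices (16): PQ, PS, PT, PU, PW, QU, QV, QY, RV, RY, ST, SV, SX, TV, UV, UW
  2-simplices (5): PQU, PST, PUW, QUV, STV

giving chain groups C_0 ≅ Z^10, C_1 ≅ Z^16, C_2 ≅ Z^5.

The boundary map ∂_1: C_1 → C_0 maps an edge to its endpoints' difference, ∂[p,q] = q − p. For instance
  ∂UV = V − U.
The resulting 10×16 matrix has rank 9, and its Smith normal form has invariant factors (1,1,1,1,1,1,1,1,1).

Boundary ∂_2: C_2 → C_1 acts by ∂[p,q,r] = [q,r] − [p,r] + [p,q]. For instance
  ∂PUW = UW − PW + PU,
  ∂STV = TV − SV + ST.
The 16×5 boundary matrix has rank 5 and Smith normal form diag(1,1,1,1,1).

Computing H_k = (kernel of ∂_k) / (image of ∂_{k+1}):

  H_0: rank C_0 − rank ∂_1 = 10 − 9 = 1, and the invariant factors of ∂_1 are all 1, so H_0 ≅ Z.

H_0 = Z.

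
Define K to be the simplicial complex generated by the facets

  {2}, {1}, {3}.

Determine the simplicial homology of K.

K has 3 vertices.
rank ∂_0 = 0, rank ∂_1 = 0 ⇒ b_0 = 3 − 0 − 0 = 3. So H_0 ≅ Z^3.

H_0 = Z^3.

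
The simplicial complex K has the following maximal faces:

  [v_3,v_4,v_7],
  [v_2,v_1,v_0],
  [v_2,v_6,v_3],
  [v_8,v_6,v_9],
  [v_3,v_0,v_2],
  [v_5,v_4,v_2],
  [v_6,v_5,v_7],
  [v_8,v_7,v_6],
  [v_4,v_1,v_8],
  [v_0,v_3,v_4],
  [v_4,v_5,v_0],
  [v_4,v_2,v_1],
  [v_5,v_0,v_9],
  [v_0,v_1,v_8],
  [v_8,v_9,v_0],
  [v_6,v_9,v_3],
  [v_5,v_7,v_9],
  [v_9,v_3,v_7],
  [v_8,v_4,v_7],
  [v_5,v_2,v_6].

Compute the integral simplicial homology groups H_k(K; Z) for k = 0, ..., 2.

H_0 ≅ Z,  H_1 ≅ Z ⊕ Z_2,  H_2 = 0.

K has 10 vertices, 30 edges, 20 triangles.
rank ∂_0 = 0, rank ∂_1 = 9 ⇒ b_0 = 10 − 0 − 9 = 1; all invariant factors of ∂_1 are 1 so no torsion. So H_0 ≅ Z.
rank ∂_1 = 9, rank ∂_2 = 20 ⇒ b_1 = 30 − 9 − 20 = 1; ∂_2 has invariant factor(s) [2] giving torsion. So H_1 ≅ Z ⊕ Z_2.
rank ∂_2 = 20, rank ∂_3 = 0 ⇒ b_2 = 20 − 20 − 0 = 0. So H_2 ≅ 0.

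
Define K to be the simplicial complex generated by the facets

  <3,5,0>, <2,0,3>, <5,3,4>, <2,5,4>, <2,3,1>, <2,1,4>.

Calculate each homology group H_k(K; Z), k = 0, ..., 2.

Take the total order 0 < 1 < 2 < 3 < 4 < 5 on the vertex set. Then K (dimension 2) consists of the simplices:

  0-simplices (6): [0], [1], [2], [3], [4], [5]
  1-simplices (12): [0,2], [0,3], [0,5], [1,2], [1,3], [1,4], [2,3], [2,4], [2,5], [3,4], [3,5], [4,5]
  2-simplices (6): [0,2,3], [0,3,5], [1,2,3], [1,2,4], [2,4,5], [3,4,5]

Hence C_0 ≅ Z^6, C_1 ≅ Z^12, C_2 ≅ Z^6.

Boundary ∂_1: C_1 → C_0 maps an edge to its endpoints' difference, ∂[p,q] = q − p. For instance
  ∂[0,3] = [3] − [0].
As a 6×12 matrix over Z this has rank 5, with invariant factors (1,1,1,1,1).

∂_2: C_2 → C_1 maps a triangle to the signed sum of its edges. For instance
  ∂[0,3,5] = [3,5] − [0,5] + [0,3],
  ∂[3,4,5] = [4,5] − [3,5] + [3,4].
The 12×6 boundary matrix has rank 6 and Smith normal form diag(1,1,1,1,1,1).

Now H_k = ker ∂_k / im ∂_{k+1}, so:

  H_0: rank C_0 − rank ∂_1 = 6 − 5 = 1, and the invariant factors of ∂_1 are all 1, so H_0 ≅ Z.
  H_1: rank ker ∂_1 − rank ∂_2 = (12 − 5) − 6 = 1, and the invariant factors of ∂_2 are all 1, so H_1 ≅ Z.
  H_2: rank ker ∂_2 − rank ∂_3 = (6 − 6) − 0 = 0, and there is no ∂_3, so H_2 ≅ 0.

H_0 = Z,  H_1 = Z,  H_2 = 0.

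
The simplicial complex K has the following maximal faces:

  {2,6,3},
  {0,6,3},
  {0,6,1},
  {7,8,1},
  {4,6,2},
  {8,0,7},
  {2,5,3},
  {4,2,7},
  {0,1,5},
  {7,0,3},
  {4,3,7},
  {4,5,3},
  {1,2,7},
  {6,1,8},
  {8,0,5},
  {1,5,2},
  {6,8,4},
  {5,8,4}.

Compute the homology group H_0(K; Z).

Order the vertices as 0 < 1 < 2 < 3 < 4 < 5 < 6 < 7 < 8. Listing each simplex with vertices in this order, K has dimension 2 with simplices:

  0-simplices (9): [0], [1], [2], [3], [4], [5], [6], [7], [8]
  1-simplices (27): (27 of them)
  2-simplices (18): [0,1,5], [0,1,6], [0,3,6], [0,3,7], [0,5,8], [0,7,8], [1,2,5], [1,2,7], [1,6,8], [1,7,8], [2,3,5], [2,3,6], [2,4,6], [2,4,7], [3,4,5], [3,4,7], [4,5,8], [4,6,8]

so the chain groups are C_0 ≅ Z^9, C_1 ≅ Z^27, C_2 ≅ Z^18.

The boundary map ∂_1: C_1 → C_0 is given by ∂[p,q] = [q] − [p]. For instance
  ∂[1,6] = [6] − [1].
As a 9×27 matrix over Z this has rank 8, with invariant factors (1,1,1,1,1,1,1,1).

The boundary map ∂_2: C_2 → C_1 acts by ∂[p,q,r] = [q,r] − [p,r] + [p,q]. For instance
  ∂[0,1,6] = [1,6] − [0,6] + [0,1],
  ∂[3,4,7] = [4,7] − [3,7] + [3,4].
This gives a 27×18 integer matrix of rank 18; reducing to Smith normal form yields diagonal entries (1,1,1,1,1,1,1,1,1,1,1,1,1,1,1,1,1,2).

From H_k ≅ ker(∂_k) / im(∂_{k+1}) we obtain:

  H_0: rank C_0 − rank ∂_1 = 9 − 8 = 1, and the invariant factors of ∂_1 are all 1, so H_0 = Z.

H_0 ≅ Z.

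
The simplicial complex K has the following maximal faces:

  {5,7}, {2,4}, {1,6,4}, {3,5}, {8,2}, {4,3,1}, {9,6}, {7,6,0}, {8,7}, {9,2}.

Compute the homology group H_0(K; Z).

Order the vertices as 0 < 1 < 2 < 3 < 4 < 5 < 6 < 7 < 8 < 9. Listing each simplex with vertices in this order, K has dimension 2 with simplices:

  0-simplices (10): [0], [1], [2], [3], [4], [5], [6], [7], [8], [9]
  1-simplices (15): [0,6], [0,7], [1,3], [1,4], [1,6], [2,4], [2,8], [2,9], [3,4], [3,5], [4,6], [5,7], [6,7], [6,9], [7,8]
  2-simplices (3): [0,6,7], [1,3,4], [1,4,6]

giving chain groups C_0 ≅ Z^10, C_1 ≅ Z^15, C_2 ≅ Z^3.

Boundary ∂_1: C_1 → C_0 is given by ∂[p,q] = [q] − [p].
The resulting 10×15 matrix has rank 9, and its Smith normal form has invariant factors (1,1,1,1,1,1,1,1,1).

∂_2: C_2 → C_1 acts by ∂[p,q,r] = [q,r] − [p,r] + [p,q]. For instance
  ∂[1,4,6] = [4,6] − [1,6] + [1,4],
  ∂[0,6,7] = [6,7] − [0,7] + [0,6].
The 15×3 boundary matrix has rank 3 and Smith normal form diag(1,1,1).

From H_k ≅ ker(∂_k) / im(∂_{k+1}) we obtain:

  H_0: rank C_0 − rank ∂_1 = 10 − 9 = 1, and the invariant factors of ∂_1 are all 1, so H_0 = Z.

H_0 ≅ Z.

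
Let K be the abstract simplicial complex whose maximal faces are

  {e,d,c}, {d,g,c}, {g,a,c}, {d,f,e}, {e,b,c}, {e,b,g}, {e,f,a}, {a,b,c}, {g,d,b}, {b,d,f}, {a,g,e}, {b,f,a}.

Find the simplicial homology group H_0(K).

Order the vertices as a < b < c < d < e < f < g. Listing each simplex with vertices in this order, K has dimension 2 with simplices:

  0-simplices (7): a, b, c, d, e, f, g
  1-simplices (18): ab, ac, ae, af, ag, bc, bd, be, bf, bg, cd, ce, cg, de, df, dg, ef, eg
  2-simplices (12): abc, abf, acg, aef, aeg, bce, bdf, bdg, beg, cde, cdg, def

so the chain groups are C_0 ≅ Z^7, C_1 ≅ Z^18, C_2 ≅ Z^12.

∂_1: C_1 → C_0 is given by ∂[p,q] = [q] − [p].
As a 7×18 matrix over Z this has rank 6, with invariant factors (1,1,1,1,1,1).

The boundary map ∂_2: C_2 → C_1 acts by ∂[p,q,r] = [q,r] − [p,r] + [p,q]. For instance
  ∂acg = cg − ag + ac,
  ∂bdg = dg − bg + bd.
The resulting 18×12 matrix has rank 12, and its Smith normal form has invariant factors (1,1,1,1,1,1,1,1,1,1,1,2).

From H_k ≅ ker(∂_k) / im(∂_{k+1}) we obtain:

  H_0: rank C_0 − rank ∂_1 = 7 − 6 = 1, and the invariant factors of ∂_1 are all 1, so H_0 = Z.

(K is a triangulation of the real projective plane RP^2.)

H_0 ≅ Z.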